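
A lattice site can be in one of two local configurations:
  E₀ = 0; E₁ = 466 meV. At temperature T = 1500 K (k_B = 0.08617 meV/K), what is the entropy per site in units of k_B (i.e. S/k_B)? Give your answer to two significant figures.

0.12

k_BT = 0.08617 × 1500 K = 129.3 meV.
Eᵢ/kT = 0, 3.604.
Z = Σ e^(−Eᵢ/kT) = e^(−0) + e^(−3.604) = 1.000 + 0.02721 = 1.027.
⟨E⟩ = Σ EᵢPᵢ = 12.35 meV.
S/k_B = ln Z + ⟨E⟩/kT = ln(1.027) + 12.35/129.3 = 0.02664 + 0.09551 = 0.12.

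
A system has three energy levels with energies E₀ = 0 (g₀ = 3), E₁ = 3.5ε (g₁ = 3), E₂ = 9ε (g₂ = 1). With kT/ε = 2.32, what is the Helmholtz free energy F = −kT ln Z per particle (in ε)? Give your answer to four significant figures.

-3.025 ε

Eᵢ/kT = 0, 1.50862, 3.87931.
Z = Σ gᵢe^(−Eᵢ/kT) = 3·e^(−0) + 3·e^(−1.50862) + 1·e^(−3.87931) = 3.00000 + 0.663645 + 0.0206651 = 3.68431.
F = −kT ln Z = −2.32 × ln(3.68431) = −2.32 × 1.30408 = -3.025 ε.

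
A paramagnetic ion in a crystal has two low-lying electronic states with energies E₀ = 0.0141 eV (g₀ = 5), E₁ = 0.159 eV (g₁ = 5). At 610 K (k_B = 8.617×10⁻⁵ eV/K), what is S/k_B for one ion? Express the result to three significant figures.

1.84

k_BT = 8.617×10⁻⁵ × 610 K = 0.052564 eV.
Eᵢ/kT = 0.26824, 3.0249.
Z = Σ gᵢe^(−Eᵢ/kT) = 5·e^(−0.26824) + 5·e^(−3.0249) = 3.8236 + 0.24281 = 4.0664.
⟨E⟩ = Σ EᵢPᵢ = 0.022752 eV.
S/k_B = ln Z + ⟨E⟩/kT = ln(4.0664) + 0.022752/0.052564 = 1.4028 + 0.43284 = 1.84.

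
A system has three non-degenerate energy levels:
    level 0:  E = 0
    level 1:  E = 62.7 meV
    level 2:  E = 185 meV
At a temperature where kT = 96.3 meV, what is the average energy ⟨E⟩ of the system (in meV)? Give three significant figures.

Eᵢ/kT = 0, 0.65109, 1.9211.
Z = Σ e^(−Eᵢ/kT) = e^(−0) + e^(−0.65109) + e^(−1.9211) = 1.0000 + 0.52148 + 0.14645 = 1.6679.
⟨E⟩ = Σ Eᵢ e^(−Eᵢ/kT) / Z = (0·1.0000 + 62.7·0.52148 + 185·0.14645) / 1.6679 = 35.8 meV.

35.8 meV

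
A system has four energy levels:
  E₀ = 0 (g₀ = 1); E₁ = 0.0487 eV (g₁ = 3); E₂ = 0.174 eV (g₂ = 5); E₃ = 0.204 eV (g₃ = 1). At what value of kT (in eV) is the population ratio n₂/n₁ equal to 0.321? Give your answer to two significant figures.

n₂/n₁ = (g₂/g₁) exp[−(E₂−E₁)/kT] = 0.321.
⇒ (E₂−E₁)/kT = ln((5/3)/0.321) = ln(5.192) = 1.647.
kT = 0.1253 eV / 1.647 = 0.076 eV.

0.076 eV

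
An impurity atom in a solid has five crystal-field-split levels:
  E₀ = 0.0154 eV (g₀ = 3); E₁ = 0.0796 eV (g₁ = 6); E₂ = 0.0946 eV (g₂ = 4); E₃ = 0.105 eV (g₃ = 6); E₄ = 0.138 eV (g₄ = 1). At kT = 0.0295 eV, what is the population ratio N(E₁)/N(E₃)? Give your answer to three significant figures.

n₁/n₃ = (g₁/g₃) exp[−(E₁−E₃)/kT] = (6/6) × exp(−(-0.0254 eV)/(0.0295 eV)) = (6/6) × exp(0.86102) = 2.37.

2.37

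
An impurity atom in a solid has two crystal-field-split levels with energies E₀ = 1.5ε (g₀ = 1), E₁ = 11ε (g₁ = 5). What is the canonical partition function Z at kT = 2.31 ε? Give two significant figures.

Z = 0.57

Eᵢ/kT = 0.6494, 4.762.
Z = Σ gᵢe^(−Eᵢ/kT) = 1·e^(−0.6494) + 5·e^(−4.762) = 0.5224 + 0.04274 = 0.5651.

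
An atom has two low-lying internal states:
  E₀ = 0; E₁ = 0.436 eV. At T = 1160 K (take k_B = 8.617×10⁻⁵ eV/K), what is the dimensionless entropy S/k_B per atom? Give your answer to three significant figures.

0.0676

k_BT = 8.617×10⁻⁵ × 1160 K = 0.099957 eV.
Eᵢ/kT = 0, 4.3619.
Z = Σ e^(−Eᵢ/kT) = e^(−0) + e^(−4.3619) = 1.0000 + 0.012754 = 1.0128.
⟨E⟩ = Σ EᵢPᵢ = 0.0054905 eV.
S/k_B = ln Z + ⟨E⟩/kT = ln(1.0128) + 0.0054905/0.099957 = 0.012719 + 0.054929 = 0.0676.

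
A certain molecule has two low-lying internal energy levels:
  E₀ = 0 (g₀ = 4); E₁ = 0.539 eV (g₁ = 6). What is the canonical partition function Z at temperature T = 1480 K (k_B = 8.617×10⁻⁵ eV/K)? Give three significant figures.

Z = 4.09

k_BT = 8.617×10⁻⁵ × 1480 K = 0.12753 eV.
Eᵢ/kT = 0, 4.2265.
Z = Σ gᵢe^(−Eᵢ/kT) = 4·e^(−0) + 6·e^(−4.2265) = 4.0000 + 0.087620 = 4.0876.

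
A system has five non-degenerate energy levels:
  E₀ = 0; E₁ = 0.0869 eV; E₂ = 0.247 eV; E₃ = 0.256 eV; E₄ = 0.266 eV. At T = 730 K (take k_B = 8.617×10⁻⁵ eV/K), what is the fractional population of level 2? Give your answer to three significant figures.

k_BT = 8.617×10⁻⁵ × 730 K = 0.062904 eV.
Eᵢ/kT = 0, 1.3815, 3.9266, 4.0697, 4.2287.
Z = Σ e^(−Eᵢ/kT) = e^(−0) + e^(−1.3815) + e^(−3.9266) + e^(−4.0697) + e^(−4.2287) = 1.0000 + 0.25120 + 0.019711 + 0.017083 + 0.014571 = 1.3026.
P₂ = e^(−E₂/kT) / Z = 0.019711/1.3026 = 0.0151.

0.0151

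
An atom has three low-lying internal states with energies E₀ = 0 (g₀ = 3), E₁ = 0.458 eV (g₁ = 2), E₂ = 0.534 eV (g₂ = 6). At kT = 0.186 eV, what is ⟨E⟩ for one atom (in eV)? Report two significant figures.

Eᵢ/kT = 0, 2.462, 2.871.
Z = Σ gᵢe^(−Eᵢ/kT) = 3·e^(−0) + 2·e^(−2.462) + 6·e^(−2.871) = 3.000 + 0.1705 + 0.3399 = 3.510.
⟨E⟩ = Σ Eᵢ gᵢe^(−Eᵢ/kT) / Z = (0·3.000 + 0.458·0.1705 + 0.534·0.3399) / 3.510 = 0.074 eV.

0.074 eV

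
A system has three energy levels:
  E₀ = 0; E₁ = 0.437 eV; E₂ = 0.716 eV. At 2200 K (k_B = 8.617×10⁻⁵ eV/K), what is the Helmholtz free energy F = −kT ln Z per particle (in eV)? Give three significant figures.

-0.0219 eV

k_BT = 8.617×10⁻⁵ × 2200 K = 0.18957 eV.
Eᵢ/kT = 0, 2.3052, 3.7770.
Z = Σ e^(−Eᵢ/kT) = e^(−0) + e^(−2.3052) + e^(−3.7770) = 1.0000 + 0.099739 + 0.022891 = 1.1226.
F = −kT ln Z = −0.18957 × ln(1.1226) = −0.18957 × 0.11565 = -0.0219 eV.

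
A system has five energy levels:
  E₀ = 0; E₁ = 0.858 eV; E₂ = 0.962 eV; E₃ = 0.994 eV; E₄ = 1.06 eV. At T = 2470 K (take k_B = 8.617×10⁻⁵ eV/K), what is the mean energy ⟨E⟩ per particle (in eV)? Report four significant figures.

k_BT = 8.617×10⁻⁵ × 2470 K = 0.212840 eV.
Eᵢ/kT = 0, 4.03120, 4.51983, 4.67017, 4.98027.
Z = Σ e^(−Eᵢ/kT) = e^(−0) + e^(−4.03120) + e^(−4.51983) + e^(−4.67017) + e^(−4.98027) = 1.00000 + 0.0177530 + 0.0108909 + 0.00937068 + 0.00687221 = 1.04489.
⟨E⟩ = Σ Eᵢ e^(−Eᵢ/kT) / Z = (0·1.00000 + 0.858·0.0177530 + 0.962·0.0108909 + 0.994·0.00937068 + 1.06·0.00687221) / 1.04489 = 0.04049 eV.

0.04049 eV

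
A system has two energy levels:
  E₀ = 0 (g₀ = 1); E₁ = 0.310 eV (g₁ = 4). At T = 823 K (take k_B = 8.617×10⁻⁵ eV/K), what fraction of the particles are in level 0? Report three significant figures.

k_BT = 8.617×10⁻⁵ × 823 K = 0.070918 eV.
Eᵢ/kT = 0, 4.3712.
Z = Σ gᵢe^(−Eᵢ/kT) = 1·e^(−0) + 4·e^(−4.3712) = 1.0000 + 0.050544 = 1.0505.
P₀ = g₀ e^(−E₀/kT) / Z = 1.0000/1.0505 = 0.952.

0.952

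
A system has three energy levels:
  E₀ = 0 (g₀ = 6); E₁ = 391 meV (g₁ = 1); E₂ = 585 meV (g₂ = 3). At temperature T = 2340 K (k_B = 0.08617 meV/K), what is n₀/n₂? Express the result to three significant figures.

k_BT = 0.08617 × 2340 K = 201.64 meV.
n₀/n₂ = (g₀/g₂) exp[−(E₀−E₂)/kT] = (6/3) × exp(−(-585 meV)/(201.64 meV)) = (6/3) × exp(2.9012) = 36.4.

36.4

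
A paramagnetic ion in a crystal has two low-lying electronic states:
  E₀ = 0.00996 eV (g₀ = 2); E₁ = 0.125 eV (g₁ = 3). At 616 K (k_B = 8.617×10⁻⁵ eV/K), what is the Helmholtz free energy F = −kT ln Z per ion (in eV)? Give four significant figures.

-0.03525 eV

k_BT = 8.617×10⁻⁵ × 616 K = 0.0530807 eV.
Eᵢ/kT = 0.187639, 2.35490.
Z = Σ gᵢe^(−Eᵢ/kT) = 2·e^(−0.187639) + 3·e^(−2.35490) = 1.65783 + 0.284709 = 1.94254.
F = −kT ln Z = −0.0530807 × ln(1.94254) = −0.0530807 × 0.663996 = -0.03525 eV.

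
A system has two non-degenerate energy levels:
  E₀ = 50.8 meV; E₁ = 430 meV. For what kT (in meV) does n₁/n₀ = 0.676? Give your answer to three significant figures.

968 meV

n₁/n₀ = exp[−(E₁−E₀)/kT] = 0.676.
⇒ (E₁−E₀)/kT = ln(1/0.676) = ln(1.4793) = 0.39157.
kT = 379.2 meV / 0.39157 = 968 meV.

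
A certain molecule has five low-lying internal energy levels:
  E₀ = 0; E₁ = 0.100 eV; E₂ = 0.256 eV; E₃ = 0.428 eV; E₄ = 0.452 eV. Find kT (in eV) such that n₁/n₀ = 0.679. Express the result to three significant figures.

n₁/n₀ = exp[−(E₁−E₀)/kT] = 0.679.
⇒ (E₁−E₀)/kT = ln(1/0.679) = ln(1.4728) = 0.38717.
kT = 0.100 eV / 0.38717 = 0.258 eV.

0.258 eV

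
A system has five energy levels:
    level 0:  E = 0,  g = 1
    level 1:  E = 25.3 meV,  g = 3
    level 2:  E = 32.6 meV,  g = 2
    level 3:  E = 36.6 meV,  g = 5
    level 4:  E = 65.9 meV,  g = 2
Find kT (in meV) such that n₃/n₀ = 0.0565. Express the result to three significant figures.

n₃/n₀ = (g₃/g₀) exp[−(E₃−E₀)/kT] = 0.0565.
⇒ (E₃−E₀)/kT = ln((5/1)/0.0565) = ln(88.496) = 4.4830.
kT = 36.6 meV / 4.4830 = 8.16 meV.

8.16 meV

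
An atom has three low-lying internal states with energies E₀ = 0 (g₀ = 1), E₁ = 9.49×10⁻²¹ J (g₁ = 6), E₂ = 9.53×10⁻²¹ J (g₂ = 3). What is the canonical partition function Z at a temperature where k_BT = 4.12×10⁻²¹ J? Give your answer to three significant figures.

Eᵢ/kT = 0, 2.3034, 2.3131.
Z = Σ gᵢe^(−Eᵢ/kT) = 1·e^(−0) + 6·e^(−2.3034) + 3·e^(−2.3131) = 1.0000 + 0.59951 + 0.29686 = 1.8964.

Z = 1.90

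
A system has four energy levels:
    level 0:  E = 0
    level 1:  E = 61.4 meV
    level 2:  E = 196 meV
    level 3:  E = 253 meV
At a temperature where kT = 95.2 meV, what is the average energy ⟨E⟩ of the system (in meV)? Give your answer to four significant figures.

43.52 meV

Eᵢ/kT = 0, 0.644958, 2.05882, 2.65756.
Z = Σ e^(−Eᵢ/kT) = e^(−0) + e^(−0.644958) + e^(−2.05882) + e^(−2.65756) = 1.00000 + 0.524685 + 0.127604 + 0.0701191 = 1.72241.
⟨E⟩ = Σ Eᵢ e^(−Eᵢ/kT) / Z = (0·1.00000 + 61.4·0.524685 + 196·0.127604 + 253·0.0701191) / 1.72241 = 43.52 meV.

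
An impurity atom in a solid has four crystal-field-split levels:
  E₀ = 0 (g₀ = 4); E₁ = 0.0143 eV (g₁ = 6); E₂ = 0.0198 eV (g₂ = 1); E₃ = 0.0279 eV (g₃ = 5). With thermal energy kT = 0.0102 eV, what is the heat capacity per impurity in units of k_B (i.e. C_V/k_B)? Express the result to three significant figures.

Eᵢ/kT = 0, 1.4020, 1.9412, 2.7353.
Z = Σ gᵢe^(−Eᵢ/kT) = 4·e^(−0) + 6·e^(−1.4020) + 1·e^(−1.9412) + 5·e^(−2.7353) = 4.0000 + 1.4766 + 0.14353 + 0.32437 = 5.9445.
⟨E⟩ = 0.0055526 eV, ⟨E²⟩ = 0.00010274 eV².
C_V/k_B = (⟨E²⟩ − ⟨E⟩²)/(kT)² = (0.00010274 − 0.000030831)/0.00010404 = 0.691.

0.691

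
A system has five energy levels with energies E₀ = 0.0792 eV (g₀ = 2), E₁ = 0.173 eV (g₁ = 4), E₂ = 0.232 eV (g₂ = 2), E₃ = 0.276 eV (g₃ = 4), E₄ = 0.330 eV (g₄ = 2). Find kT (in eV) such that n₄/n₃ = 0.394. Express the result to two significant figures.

0.23 eV

n₄/n₃ = (g₄/g₃) exp[−(E₄−E₃)/kT] = 0.394.
⇒ (E₄−E₃)/kT = ln((2/4)/0.394) = ln(1.269) = 0.2382.
kT = 0.054 eV / 0.2382 = 0.23 eV.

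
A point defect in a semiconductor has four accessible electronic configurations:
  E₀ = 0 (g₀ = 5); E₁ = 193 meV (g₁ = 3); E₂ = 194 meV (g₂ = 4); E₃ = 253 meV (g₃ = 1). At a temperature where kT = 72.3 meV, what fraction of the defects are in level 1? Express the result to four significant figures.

0.03772

Eᵢ/kT = 0, 2.66943, 2.68326, 3.49931.
Z = Σ gᵢe^(−Eᵢ/kT) = 5·e^(−0) + 3·e^(−2.66943) + 4·e^(−2.68326) + 1·e^(−3.49931) = 5.00000 + 0.207875 + 0.273360 + 0.0302182 = 5.51145.
P₁ = g₁ e^(−E₁/kT) / Z = 0.207875/5.51145 = 0.03772.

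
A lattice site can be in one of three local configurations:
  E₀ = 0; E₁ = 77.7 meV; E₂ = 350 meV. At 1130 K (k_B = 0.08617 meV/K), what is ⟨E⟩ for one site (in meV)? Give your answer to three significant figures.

30.2 meV

k_BT = 0.08617 × 1130 K = 97.372 meV.
Eᵢ/kT = 0, 0.79797, 3.5945.
Z = Σ e^(−Eᵢ/kT) = e^(−0) + e^(−0.79797) + e^(−3.5945) = 1.0000 + 0.45024 + 0.027474 = 1.4777.
⟨E⟩ = Σ Eᵢ e^(−Eᵢ/kT) / Z = (0·1.0000 + 77.7·0.45024 + 350·0.027474) / 1.4777 = 30.2 meV.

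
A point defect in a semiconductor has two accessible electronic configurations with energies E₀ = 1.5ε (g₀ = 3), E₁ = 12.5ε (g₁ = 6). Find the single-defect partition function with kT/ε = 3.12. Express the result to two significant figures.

Eᵢ/kT = 0.4808, 4.006.
Z = Σ gᵢe^(−Eᵢ/kT) = 3·e^(−0.4808) + 6·e^(−4.006) = 1.855 + 0.1092 = 1.964.

Z = 2.0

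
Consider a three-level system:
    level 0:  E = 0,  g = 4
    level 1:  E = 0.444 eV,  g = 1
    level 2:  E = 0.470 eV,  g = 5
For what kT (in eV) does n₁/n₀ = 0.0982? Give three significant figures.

0.475 eV

n₁/n₀ = (g₁/g₀) exp[−(E₁−E₀)/kT] = 0.0982.
⇒ (E₁−E₀)/kT = ln((1/4)/0.0982) = ln(2.5458) = 0.93444.
kT = 0.444 eV / 0.93444 = 0.475 eV.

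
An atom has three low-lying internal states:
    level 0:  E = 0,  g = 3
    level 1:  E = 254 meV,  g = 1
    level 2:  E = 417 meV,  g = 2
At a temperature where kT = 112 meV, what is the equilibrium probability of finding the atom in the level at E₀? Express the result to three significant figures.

Eᵢ/kT = 0, 2.2679, 3.7232.
Z = Σ gᵢe^(−Eᵢ/kT) = 3·e^(−0) + 1·e^(−2.2679) + 2·e^(−3.7232) = 3.0000 + 0.10353 + 0.048313 = 3.1518.
P₀ = g₀ e^(−E₀/kT) / Z = 3.0000/3.1518 = 0.952.

0.952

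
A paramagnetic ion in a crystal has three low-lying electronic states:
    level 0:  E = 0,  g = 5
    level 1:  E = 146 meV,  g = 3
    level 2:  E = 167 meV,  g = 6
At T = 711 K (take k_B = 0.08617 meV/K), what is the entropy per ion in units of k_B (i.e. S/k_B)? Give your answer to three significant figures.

k_BT = 0.08617 × 711 K = 61.267 meV.
Eᵢ/kT = 0, 2.3830, 2.7258.
Z = Σ gᵢe^(−Eᵢ/kT) = 5·e^(−0) + 3·e^(−2.3830) + 6·e^(−2.7258) = 5.0000 + 0.27682 + 0.39296 = 5.6698.
⟨E⟩ = Σ EᵢPᵢ = 18.703 meV.
S/k_B = ln Z + ⟨E⟩/kT = ln(5.6698) + 18.703/61.267 = 1.7352 + 0.30527 = 2.04.

2.04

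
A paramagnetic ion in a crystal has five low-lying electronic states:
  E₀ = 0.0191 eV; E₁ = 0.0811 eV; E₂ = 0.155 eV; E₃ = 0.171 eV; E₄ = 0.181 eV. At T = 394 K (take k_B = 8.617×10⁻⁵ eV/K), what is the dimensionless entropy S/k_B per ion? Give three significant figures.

k_BT = 8.617×10⁻⁵ × 394 K = 0.033951 eV.
Eᵢ/kT = 0.56258, 2.3887, 4.5654, 5.0367, 5.3312.
Z = Σ e^(−Eᵢ/kT) = e^(−0.56258) + e^(−2.3887) + e^(−4.5654) + e^(−5.0367) + e^(−5.3312) = 0.56974 + 0.091749 + 0.010406 + 0.0064951 + 0.0048383 = 0.68323.
⟨E⟩ = Σ EᵢPᵢ = 0.032086 eV.
S/k_B = ln Z + ⟨E⟩/kT = ln(0.68323) + 0.032086/0.033951 = -0.38092 + 0.94507 = 0.564.

0.564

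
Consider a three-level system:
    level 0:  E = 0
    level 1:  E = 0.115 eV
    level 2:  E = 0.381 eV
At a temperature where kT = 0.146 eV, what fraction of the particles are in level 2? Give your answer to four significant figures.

0.04813

Eᵢ/kT = 0, 0.787671, 2.60959.
Z = Σ e^(−Eᵢ/kT) = e^(−0) + e^(−0.787671) + e^(−2.60959) = 1.00000 + 0.454903 + 0.0735647 = 1.52847.
P₂ = e^(−E₂/kT) / Z = 0.0735647/1.52847 = 0.04813.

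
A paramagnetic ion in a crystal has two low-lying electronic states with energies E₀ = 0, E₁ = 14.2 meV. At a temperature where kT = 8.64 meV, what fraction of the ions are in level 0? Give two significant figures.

Eᵢ/kT = 0, 1.644.
Z = Σ e^(−Eᵢ/kT) = e^(−0) + e^(−1.644) = 1.000 + 0.1932 = 1.193.
P₀ = e^(−E₀/kT) / Z = 1.000/1.193 = 0.84.

0.84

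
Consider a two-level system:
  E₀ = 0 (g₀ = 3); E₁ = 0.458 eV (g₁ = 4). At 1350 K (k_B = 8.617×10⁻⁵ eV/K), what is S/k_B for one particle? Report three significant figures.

k_BT = 8.617×10⁻⁵ × 1350 K = 0.11633 eV.
Eᵢ/kT = 0, 3.9371.
Z = Σ gᵢe^(−Eᵢ/kT) = 3·e^(−0) + 4·e^(−3.9371) = 3.0000 + 0.078019 = 3.0780.
⟨E⟩ = Σ EᵢPᵢ = 0.011609 eV.
S/k_B = ln Z + ⟨E⟩/kT = ln(3.0780) + 0.011609/0.11633 = 1.1243 + 0.099794 = 1.22.

1.22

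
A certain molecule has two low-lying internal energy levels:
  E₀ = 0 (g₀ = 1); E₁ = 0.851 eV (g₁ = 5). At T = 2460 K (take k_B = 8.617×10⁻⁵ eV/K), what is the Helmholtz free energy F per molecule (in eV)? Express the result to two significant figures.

k_BT = 8.617×10⁻⁵ × 2460 K = 0.2120 eV.
Eᵢ/kT = 0, 4.014.
Z = Σ gᵢe^(−Eᵢ/kT) = 1·e^(−0) + 5·e^(−4.014) = 1.000 + 0.09031 = 1.090.
F = −kT ln Z = −0.2120 × ln(1.090) = −0.2120 × 0.08618 = -0.018 eV.

-0.018 eV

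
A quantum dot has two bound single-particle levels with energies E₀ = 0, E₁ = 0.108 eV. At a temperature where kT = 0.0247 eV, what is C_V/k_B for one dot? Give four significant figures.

Eᵢ/kT = 0, 4.37247.
Z = Σ e^(−Eᵢ/kT) = e^(−0) + e^(−4.37247) = 1.00000 + 0.0126200 = 1.01262.
⟨E⟩ = 0.00134597 eV, ⟨E²⟩ = 0.000145365 eV².
C_V/k_B = (⟨E²⟩ − ⟨E⟩²)/(kT)² = (0.000145365 − 0.00000181164)/0.000610090 = 0.2353.

0.2353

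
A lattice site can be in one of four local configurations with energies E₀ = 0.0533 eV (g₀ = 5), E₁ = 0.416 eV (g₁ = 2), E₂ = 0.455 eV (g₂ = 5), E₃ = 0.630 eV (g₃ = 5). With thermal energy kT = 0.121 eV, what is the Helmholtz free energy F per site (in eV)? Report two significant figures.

Eᵢ/kT = 0.4405, 3.438, 3.760, 5.207.
Z = Σ gᵢe^(−Eᵢ/kT) = 5·e^(−0.4405) + 2·e^(−3.438) + 5·e^(−3.760) + 5·e^(−5.207) = 3.219 + 0.06426 + 0.1164 + 0.02739 = 3.427.
F = −kT ln Z = −0.121 × ln(3.427) = −0.121 × 1.232 = -0.15 eV.

-0.15 eV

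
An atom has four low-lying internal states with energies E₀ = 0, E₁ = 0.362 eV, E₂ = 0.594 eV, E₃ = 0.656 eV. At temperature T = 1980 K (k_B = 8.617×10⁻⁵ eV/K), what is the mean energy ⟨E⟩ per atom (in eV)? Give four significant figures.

0.06458 eV

k_BT = 8.617×10⁻⁵ × 1980 K = 0.170617 eV.
Eᵢ/kT = 0, 2.12171, 3.48148, 3.84487.
Z = Σ e^(−Eᵢ/kT) = e^(−0) + e^(−2.12171) + e^(−3.48148) + e^(−3.84487) = 1.00000 + 0.119827 + 0.0307618 + 0.0213892 = 1.17198.
⟨E⟩ = Σ Eᵢ e^(−Eᵢ/kT) / Z = (0·1.00000 + 0.362·0.119827 + 0.594·0.0307618 + 0.656·0.0213892) / 1.17198 = 0.06458 eV.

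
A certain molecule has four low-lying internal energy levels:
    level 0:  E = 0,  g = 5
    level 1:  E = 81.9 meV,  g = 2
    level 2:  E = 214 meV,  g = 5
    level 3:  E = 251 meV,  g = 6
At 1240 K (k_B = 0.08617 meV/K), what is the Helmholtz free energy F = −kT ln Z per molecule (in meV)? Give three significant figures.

k_BT = 0.08617 × 1240 K = 106.85 meV.
Eᵢ/kT = 0, 0.76650, 2.0028, 2.3491.
Z = Σ gᵢe^(−Eᵢ/kT) = 5·e^(−0) + 2·e^(−0.76650) + 5·e^(−2.0028) + 6·e^(−2.3491) = 5.0000 + 0.92927 + 0.67478 + 0.57273 = 7.1768.
F = −kT ln Z = −106.85 × ln(7.1768) = −106.85 × 1.9709 = -211 meV.

-211 meV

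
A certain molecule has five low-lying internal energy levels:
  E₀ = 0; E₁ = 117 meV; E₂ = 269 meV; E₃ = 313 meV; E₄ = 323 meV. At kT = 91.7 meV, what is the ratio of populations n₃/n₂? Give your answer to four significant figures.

n₃/n₂ = exp[−(E₃−E₂)/kT] = exp(−(44 meV)/(91.7 meV)) = exp(-0.479826) = 0.6189.

0.6189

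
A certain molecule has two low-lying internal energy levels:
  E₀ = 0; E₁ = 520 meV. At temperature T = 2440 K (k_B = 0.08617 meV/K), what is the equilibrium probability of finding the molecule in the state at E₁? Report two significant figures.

0.078

k_BT = 0.08617 × 2440 K = 210.3 meV.
Eᵢ/kT = 0, 2.473.
Z = Σ e^(−Eᵢ/kT) = e^(−0) + e^(−2.473) = 1.000 + 0.08433 = 1.084.
P₁ = e^(−E₁/kT) / Z = 0.08433/1.084 = 0.078.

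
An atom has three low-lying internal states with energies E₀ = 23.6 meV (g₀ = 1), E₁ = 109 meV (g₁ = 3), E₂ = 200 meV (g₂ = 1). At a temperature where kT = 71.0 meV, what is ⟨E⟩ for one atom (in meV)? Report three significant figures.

69.8 meV

Eᵢ/kT = 0.33239, 1.5352, 2.8169.
Z = Σ gᵢe^(−Eᵢ/kT) = 1·e^(−0.33239) + 3·e^(−1.5352) + 1·e^(−2.8169) = 0.71721 + 0.64624 + 0.059791 = 1.4232.
⟨E⟩ = Σ Eᵢ gᵢe^(−Eᵢ/kT) / Z = (23.6·0.71721 + 109·0.64624 + 200·0.059791) / 1.4232 = 69.8 meV.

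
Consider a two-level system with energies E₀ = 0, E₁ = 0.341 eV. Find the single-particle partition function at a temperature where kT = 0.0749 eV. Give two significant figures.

Eᵢ/kT = 0, 4.553.
Z = Σ e^(−Eᵢ/kT) = e^(−0) + e^(−4.553) = 1.000 + 0.01054 = 1.011.

Z = 1.0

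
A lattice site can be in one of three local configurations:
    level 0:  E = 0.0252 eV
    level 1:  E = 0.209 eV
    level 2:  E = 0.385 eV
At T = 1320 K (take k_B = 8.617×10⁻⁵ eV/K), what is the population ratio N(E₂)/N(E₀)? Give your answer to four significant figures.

0.04229

k_BT = 8.617×10⁻⁵ × 1320 K = 0.113744 eV.
n₂/n₀ = exp[−(E₂−E₀)/kT] = exp(−(0.3598 eV)/(0.113744 eV)) = exp(-3.16324) = 0.04229.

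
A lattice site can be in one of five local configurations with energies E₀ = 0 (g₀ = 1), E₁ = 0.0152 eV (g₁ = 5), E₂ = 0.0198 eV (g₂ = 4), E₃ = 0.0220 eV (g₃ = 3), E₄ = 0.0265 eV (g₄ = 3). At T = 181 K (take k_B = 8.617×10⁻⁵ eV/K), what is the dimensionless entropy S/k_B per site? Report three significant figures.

2.65

k_BT = 8.617×10⁻⁵ × 181 K = 0.015597 eV.
Eᵢ/kT = 0, 0.97455, 1.2695, 1.4105, 1.6990.
Z = Σ gᵢe^(−Eᵢ/kT) = 1·e^(−0) + 5·e^(−0.97455) + 4·e^(−1.2695) + 3·e^(−1.4105) + 3·e^(−1.6990) = 1.0000 + 1.8868 + 1.1239 + 0.73206 + 0.54860 = 5.2914.
⟨E⟩ = Σ EᵢPᵢ = 0.015417 eV.
S/k_B = ln Z + ⟨E⟩/kT = ln(5.2914) + 0.015417/0.015597 = 1.6661 + 0.98846 = 2.65.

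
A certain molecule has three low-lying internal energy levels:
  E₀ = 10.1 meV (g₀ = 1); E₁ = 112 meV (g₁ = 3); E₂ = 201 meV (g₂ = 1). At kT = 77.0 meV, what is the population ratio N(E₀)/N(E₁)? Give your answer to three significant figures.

1.25

n₀/n₁ = (g₀/g₁) exp[−(E₀−E₁)/kT] = (1/3) × exp(−(-101.9 meV)/(77.0 meV)) = (1/3) × exp(1.3234) = 1.25.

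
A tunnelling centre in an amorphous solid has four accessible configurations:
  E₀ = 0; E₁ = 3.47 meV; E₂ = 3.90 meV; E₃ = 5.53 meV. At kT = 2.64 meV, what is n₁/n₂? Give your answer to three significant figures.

n₁/n₂ = exp[−(E₁−E₂)/kT] = exp(−(-0.43 meV)/(2.64 meV)) = exp(0.16288) = 1.18.

1.18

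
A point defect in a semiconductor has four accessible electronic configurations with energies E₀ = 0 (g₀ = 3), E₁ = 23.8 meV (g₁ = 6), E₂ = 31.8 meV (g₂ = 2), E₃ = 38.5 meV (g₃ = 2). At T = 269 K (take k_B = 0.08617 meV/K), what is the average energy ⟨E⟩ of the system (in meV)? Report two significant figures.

k_BT = 0.08617 × 269 K = 23.18 meV.
Eᵢ/kT = 0, 1.027, 1.372, 1.661.
Z = Σ gᵢe^(−Eᵢ/kT) = 3·e^(−0) + 6·e^(−1.027) + 2·e^(−1.372) + 2·e^(−1.661) = 3.000 + 2.148 + 0.5072 + 0.3799 = 6.035.
⟨E⟩ = Σ Eᵢ gᵢe^(−Eᵢ/kT) / Z = (0·3.000 + 23.8·2.148 + 31.8·0.5072 + 38.5·0.3799) / 6.035 = 14 meV.

14 meV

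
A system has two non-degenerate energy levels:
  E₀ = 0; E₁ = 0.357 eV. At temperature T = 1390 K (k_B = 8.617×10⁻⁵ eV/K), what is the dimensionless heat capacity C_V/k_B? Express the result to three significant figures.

k_BT = 8.617×10⁻⁵ × 1390 K = 0.11978 eV.
Eᵢ/kT = 0, 2.9805.
Z = Σ e^(−Eᵢ/kT) = e^(−0) + e^(−2.9805) = 1.0000 + 0.050767 = 1.0508.
⟨E⟩ = 0.017248 eV, ⟨E²⟩ = 0.0061574 eV².
C_V/k_B = (⟨E²⟩ − ⟨E⟩²)/(kT)² = (0.0061574 − 0.00029749)/0.014347 = 0.408.

0.408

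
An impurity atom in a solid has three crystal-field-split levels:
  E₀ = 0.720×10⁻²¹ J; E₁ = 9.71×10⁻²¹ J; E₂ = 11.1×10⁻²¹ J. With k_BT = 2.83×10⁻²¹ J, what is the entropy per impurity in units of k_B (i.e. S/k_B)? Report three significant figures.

0.277

Eᵢ/kT = 0.25442, 3.4311, 3.9223.
Z = Σ e^(−Eᵢ/kT) = e^(−0.25442) + e^(−3.4311) + e^(−3.9223) = 0.77537 + 0.032351 + 0.019796 = 0.82752.
⟨E⟩ = Σ EᵢPᵢ = 1.3198 ×10⁻²¹ J.
S/k_B = ln Z + ⟨E⟩/kT = ln(0.82752) + 1.3198/2.83 = -0.18932 + 0.46636 = 0.277.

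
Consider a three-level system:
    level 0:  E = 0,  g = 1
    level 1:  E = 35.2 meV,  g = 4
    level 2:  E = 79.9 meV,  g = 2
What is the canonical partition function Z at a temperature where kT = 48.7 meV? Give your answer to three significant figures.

Z = 3.33

Eᵢ/kT = 0, 0.72279, 1.6407.
Z = Σ gᵢe^(−Eᵢ/kT) = 1·e^(−0) + 4·e^(−0.72279) + 2·e^(−1.6407) = 1.0000 + 1.9416 + 0.38769 = 3.3293.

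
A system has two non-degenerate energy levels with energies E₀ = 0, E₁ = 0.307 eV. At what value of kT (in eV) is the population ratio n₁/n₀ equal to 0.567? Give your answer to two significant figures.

n₁/n₀ = exp[−(E₁−E₀)/kT] = 0.567.
⇒ (E₁−E₀)/kT = ln(1/0.567) = ln(1.764) = 0.5676.
kT = 0.307 eV / 0.5676 = 0.54 eV.

0.54 eV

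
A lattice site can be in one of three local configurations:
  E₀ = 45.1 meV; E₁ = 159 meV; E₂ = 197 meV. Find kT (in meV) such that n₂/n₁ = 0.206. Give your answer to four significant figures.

24.05 meV

n₂/n₁ = exp[−(E₂−E₁)/kT] = 0.206.
⇒ (E₂−E₁)/kT = ln(1/0.206) = ln(4.85437) = 1.57988.
kT = 38 meV / 1.57988 = 24.05 meV.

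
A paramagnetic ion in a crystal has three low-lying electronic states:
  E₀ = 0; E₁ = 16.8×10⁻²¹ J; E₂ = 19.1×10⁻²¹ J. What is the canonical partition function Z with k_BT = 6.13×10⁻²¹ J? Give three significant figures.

Z = 1.11

Eᵢ/kT = 0, 2.7406, 3.1158.
Z = Σ e^(−Eᵢ/kT) = e^(−0) + e^(−2.7406) + e^(−3.1158) = 1.0000 + 0.064532 + 0.044343 = 1.1089.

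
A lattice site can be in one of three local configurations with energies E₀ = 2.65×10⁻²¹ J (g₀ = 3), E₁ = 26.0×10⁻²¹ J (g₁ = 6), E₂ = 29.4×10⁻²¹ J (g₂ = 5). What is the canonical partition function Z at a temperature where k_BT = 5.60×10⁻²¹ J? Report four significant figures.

Eᵢ/kT = 0.473214, 4.64286, 5.25000.
Z = Σ gᵢe^(−Eᵢ/kT) = 3·e^(−0.473214) + 6·e^(−4.64286) + 5·e^(−5.25000) = 1.86899 + 0.0577807 + 0.0262376 = 1.95301.

Z = 1.953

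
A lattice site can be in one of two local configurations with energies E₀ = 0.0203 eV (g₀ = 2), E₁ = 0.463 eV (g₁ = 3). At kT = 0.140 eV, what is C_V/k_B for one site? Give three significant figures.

Eᵢ/kT = 0.14500, 3.3071.
Z = Σ gᵢe^(−Eᵢ/kT) = 2·e^(−0.14500) + 3·e^(−3.3071) = 1.7300 + 0.10987 = 1.8399.
⟨E⟩ = 0.046736 eV, ⟨E²⟩ = 0.013189 eV².
C_V/k_B = (⟨E²⟩ − ⟨E⟩²)/(kT)² = (0.013189 − 0.0021843)/0.019600 = 0.561.

0.561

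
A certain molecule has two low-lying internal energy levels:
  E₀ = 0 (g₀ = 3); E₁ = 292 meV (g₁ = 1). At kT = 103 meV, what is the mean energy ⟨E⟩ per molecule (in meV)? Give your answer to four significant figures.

5.606 meV

Eᵢ/kT = 0, 2.83495.
Z = Σ gᵢe^(−Eᵢ/kT) = 3·e^(−0) + 1·e^(−2.83495) = 3.00000 + 0.0587215 = 3.05872.
⟨E⟩ = Σ Eᵢ gᵢe^(−Eᵢ/kT) / Z = (0·3.00000 + 292·0.0587215) / 3.05872 = 5.606 meV.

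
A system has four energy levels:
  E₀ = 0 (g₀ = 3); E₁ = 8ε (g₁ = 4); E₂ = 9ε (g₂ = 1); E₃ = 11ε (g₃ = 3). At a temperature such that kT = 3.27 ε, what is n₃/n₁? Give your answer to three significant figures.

0.300

n₃/n₁ = (g₃/g₁) exp[−(E₃−E₁)/kT] = (3/4) × exp(−(3ε)/(3.27ε)) = (3/4) × exp(-0.91743) = 0.300.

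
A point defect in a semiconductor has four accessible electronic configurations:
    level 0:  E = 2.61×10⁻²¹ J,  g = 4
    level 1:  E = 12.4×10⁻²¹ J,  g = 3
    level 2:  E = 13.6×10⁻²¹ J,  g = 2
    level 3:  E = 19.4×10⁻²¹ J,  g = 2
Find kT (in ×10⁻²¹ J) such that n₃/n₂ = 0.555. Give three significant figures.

9.85 ×10⁻²¹ J

n₃/n₂ = (g₃/g₂) exp[−(E₃−E₂)/kT] = 0.555.
⇒ (E₃−E₂)/kT = ln((2/2)/0.555) = ln(1.8018) = 0.58879.
kT = 5.8 ×10⁻²¹ J / 0.58879 = 9.85 ×10⁻²¹ J.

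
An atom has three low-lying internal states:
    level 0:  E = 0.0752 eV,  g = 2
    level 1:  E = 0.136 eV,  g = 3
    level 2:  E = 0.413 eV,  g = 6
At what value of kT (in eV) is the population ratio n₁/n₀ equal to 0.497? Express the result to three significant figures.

0.0550 eV

n₁/n₀ = (g₁/g₀) exp[−(E₁−E₀)/kT] = 0.497.
⇒ (E₁−E₀)/kT = ln((3/2)/0.497) = ln(3.0181) = 1.1046.
kT = 0.0608 eV / 1.1046 = 0.0550 eV.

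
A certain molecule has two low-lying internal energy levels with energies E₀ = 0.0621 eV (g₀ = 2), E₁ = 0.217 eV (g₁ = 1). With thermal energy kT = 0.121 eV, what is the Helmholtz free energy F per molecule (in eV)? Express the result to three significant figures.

-0.0375 eV

Eᵢ/kT = 0.51322, 1.7934.
Z = Σ gᵢe^(−Eᵢ/kT) = 2·e^(−0.51322) + 1·e^(−1.7934) = 1.1971 + 0.16639 = 1.3635.
F = −kT ln Z = −0.121 × ln(1.3635) = −0.121 × 0.31005 = -0.0375 eV.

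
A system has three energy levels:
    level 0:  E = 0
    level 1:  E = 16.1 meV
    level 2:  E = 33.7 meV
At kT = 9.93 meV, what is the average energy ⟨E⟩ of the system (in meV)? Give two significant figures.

3.5 meV

Eᵢ/kT = 0, 1.621, 3.394.
Z = Σ e^(−Eᵢ/kT) = e^(−0) + e^(−1.621) + e^(−3.394) = 1.000 + 0.1977 + 0.03357 = 1.231.
⟨E⟩ = Σ Eᵢ e^(−Eᵢ/kT) / Z = (0·1.000 + 16.1·0.1977 + 33.7·0.03357) / 1.231 = 3.5 meV.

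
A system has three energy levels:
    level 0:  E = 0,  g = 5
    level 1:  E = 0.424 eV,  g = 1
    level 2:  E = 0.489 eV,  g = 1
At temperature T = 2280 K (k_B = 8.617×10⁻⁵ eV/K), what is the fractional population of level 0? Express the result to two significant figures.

0.96

k_BT = 8.617×10⁻⁵ × 2280 K = 0.1965 eV.
Eᵢ/kT = 0, 2.158, 2.489.
Z = Σ gᵢe^(−Eᵢ/kT) = 5·e^(−0) + 1·e^(−2.158) + 1·e^(−2.489) = 5.000 + 0.1156 + 0.08299 = 5.199.
P₀ = g₀ e^(−E₀/kT) / Z = 5.000/5.199 = 0.96.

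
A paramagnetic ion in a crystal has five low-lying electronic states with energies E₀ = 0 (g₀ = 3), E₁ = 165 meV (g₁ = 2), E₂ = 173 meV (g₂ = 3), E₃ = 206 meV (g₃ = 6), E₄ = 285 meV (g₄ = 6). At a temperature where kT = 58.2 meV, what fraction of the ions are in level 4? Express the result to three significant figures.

Eᵢ/kT = 0, 2.8351, 2.9725, 3.5395, 4.8969.
Z = Σ gᵢe^(−Eᵢ/kT) = 3·e^(−0) + 2·e^(−2.8351) + 3·e^(−2.9725) + 6·e^(−3.5395) + 6·e^(−4.8969) = 3.0000 + 0.11743 + 0.15353 + 0.17417 + 0.044818 = 3.4899.
P₄ = g₄ e^(−E₄/kT) / Z = 0.044818/3.4899 = 0.0128.

0.0128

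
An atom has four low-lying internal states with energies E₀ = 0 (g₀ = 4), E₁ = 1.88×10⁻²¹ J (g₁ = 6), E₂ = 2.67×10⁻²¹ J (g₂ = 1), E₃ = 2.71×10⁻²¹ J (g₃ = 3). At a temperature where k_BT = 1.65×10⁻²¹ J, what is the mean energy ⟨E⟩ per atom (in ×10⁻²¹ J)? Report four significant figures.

0.8527 ×10⁻²¹ J

Eᵢ/kT = 0, 1.13939, 1.61818, 1.64242.
Z = Σ gᵢe^(−Eᵢ/kT) = 4·e^(−0) + 6·e^(−1.13939) + 1·e^(−1.61818) + 3·e^(−1.64242) = 4.00000 + 1.92009 + 0.198259 + 0.580534 = 6.69888.
⟨E⟩ = Σ Eᵢ gᵢe^(−Eᵢ/kT) / Z = (0·4.00000 + 1.88·1.92009 + 2.67·0.198259 + 2.71·0.580534) / 6.69888 = 0.8527 ×10⁻²¹ J.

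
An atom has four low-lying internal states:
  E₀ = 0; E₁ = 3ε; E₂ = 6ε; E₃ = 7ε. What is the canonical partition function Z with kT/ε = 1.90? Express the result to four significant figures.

Eᵢ/kT = 0, 1.57895, 3.15789, 3.68421.
Z = Σ e^(−Eᵢ/kT) = e^(−0) + e^(−1.57895) + e^(−3.15789) + e^(−3.68421) = 1.00000 + 0.206191 + 0.0425154 + 0.0251170 = 1.27382.

Z = 1.274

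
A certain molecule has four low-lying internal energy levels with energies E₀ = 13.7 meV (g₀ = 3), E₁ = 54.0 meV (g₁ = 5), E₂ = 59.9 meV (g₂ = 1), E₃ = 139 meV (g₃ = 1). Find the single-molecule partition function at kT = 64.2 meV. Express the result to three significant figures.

Eᵢ/kT = 0.21340, 0.84112, 0.93302, 2.1651.
Z = Σ gᵢe^(−Eᵢ/kT) = 3·e^(−0.21340) + 5·e^(−0.84112) + 1·e^(−0.93302) + 1·e^(−2.1651) = 2.4235 + 2.1561 + 0.39336 + 0.11474 = 5.0877.

Z = 5.09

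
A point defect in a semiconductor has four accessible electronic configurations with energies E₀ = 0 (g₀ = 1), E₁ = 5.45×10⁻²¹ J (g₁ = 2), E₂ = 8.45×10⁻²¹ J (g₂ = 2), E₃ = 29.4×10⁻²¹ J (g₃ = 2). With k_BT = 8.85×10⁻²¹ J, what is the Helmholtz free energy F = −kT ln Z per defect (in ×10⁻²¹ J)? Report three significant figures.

Eᵢ/kT = 0, 0.61582, 0.95480, 3.3220.
Z = Σ gᵢe^(−Eᵢ/kT) = 1·e^(−0) + 2·e^(−0.61582) + 2·e^(−0.95480) + 2·e^(−3.3220) = 1.0000 + 1.0804 + 0.76978 + 0.072161 = 2.9223.
F = −kT ln Z = −8.85 × ln(2.9223) = −8.85 × 1.0724 = -9.49 ×10⁻²¹ J.

-9.49 ×10⁻²¹ J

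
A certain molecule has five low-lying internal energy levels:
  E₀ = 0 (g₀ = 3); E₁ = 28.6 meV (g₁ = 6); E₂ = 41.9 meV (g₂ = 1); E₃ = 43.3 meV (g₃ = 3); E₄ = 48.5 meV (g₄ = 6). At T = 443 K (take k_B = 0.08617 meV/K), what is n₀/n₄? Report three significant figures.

1.78

k_BT = 0.08617 × 443 K = 38.173 meV.
n₀/n₄ = (g₀/g₄) exp[−(E₀−E₄)/kT] = (3/6) × exp(−(-48.5 meV)/(38.173 meV)) = (3/6) × exp(1.2705) = 1.78.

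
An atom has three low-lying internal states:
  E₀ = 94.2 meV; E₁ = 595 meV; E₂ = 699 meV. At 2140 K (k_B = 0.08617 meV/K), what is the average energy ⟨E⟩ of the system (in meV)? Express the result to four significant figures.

144.8 meV

k_BT = 0.08617 × 2140 K = 184.404 meV.
Eᵢ/kT = 0.510835, 3.22661, 3.79059.
Z = Σ e^(−Eᵢ/kT) = e^(−0.510835) + e^(−3.22661) + e^(−3.79059) = 0.599994 + 0.0396918 + 0.0225823 = 0.662268.
⟨E⟩ = Σ Eᵢ e^(−Eᵢ/kT) / Z = (94.2·0.599994 + 595·0.0396918 + 699·0.0225823) / 0.662268 = 144.8 meV.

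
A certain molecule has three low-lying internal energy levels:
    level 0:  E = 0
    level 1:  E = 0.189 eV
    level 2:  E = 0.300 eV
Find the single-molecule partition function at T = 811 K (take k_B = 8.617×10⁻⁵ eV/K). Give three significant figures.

k_BT = 8.617×10⁻⁵ × 811 K = 0.069884 eV.
Eᵢ/kT = 0, 2.7045, 4.2928.
Z = Σ e^(−Eᵢ/kT) = e^(−0) + e^(−2.7045) + e^(−4.2928) = 1.0000 + 0.066904 + 0.013667 = 1.0806.

Z = 1.08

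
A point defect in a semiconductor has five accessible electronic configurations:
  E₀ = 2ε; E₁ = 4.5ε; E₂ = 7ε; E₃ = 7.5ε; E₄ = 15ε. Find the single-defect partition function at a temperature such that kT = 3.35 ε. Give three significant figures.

Eᵢ/kT = 0.59701, 1.3433, 2.0896, 2.2388, 4.4776.
Z = Σ e^(−Eᵢ/kT) = e^(−0.59701) + e^(−1.3433) + e^(−2.0896) + e^(−2.2388) + e^(−4.4776) = 0.55046 + 0.26098 + 0.12374 + 0.10659 + 0.011361 = 1.0531.

Z = 1.05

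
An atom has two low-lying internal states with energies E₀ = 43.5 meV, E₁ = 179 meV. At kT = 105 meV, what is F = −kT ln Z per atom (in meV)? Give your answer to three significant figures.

18.0 meV

Eᵢ/kT = 0.41429, 1.7048.
Z = Σ e^(−Eᵢ/kT) = e^(−0.41429) + e^(−1.7048) = 0.66081 + 0.18181 = 0.84262.
F = −kT ln Z = −105 × ln(0.84262) = −105 × -0.17124 = 18.0 meV.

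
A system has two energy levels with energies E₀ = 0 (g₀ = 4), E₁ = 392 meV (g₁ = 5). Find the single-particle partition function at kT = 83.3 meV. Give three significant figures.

Eᵢ/kT = 0, 4.7059.
Z = Σ gᵢe^(−Eᵢ/kT) = 4·e^(−0) + 5·e^(−4.7059) = 4.0000 + 0.045209 = 4.0452.

Z = 4.05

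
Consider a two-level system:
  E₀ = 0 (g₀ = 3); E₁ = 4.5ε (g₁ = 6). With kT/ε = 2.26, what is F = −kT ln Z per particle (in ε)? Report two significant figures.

Eᵢ/kT = 0, 1.991.
Z = Σ gᵢe^(−Eᵢ/kT) = 3·e^(−0) + 6·e^(−1.991) = 3.000 + 0.8194 = 3.819.
F = −kT ln Z = −2.26 × ln(3.819) = −2.26 × 1.340 = -3.0 ε.

-3.0 ε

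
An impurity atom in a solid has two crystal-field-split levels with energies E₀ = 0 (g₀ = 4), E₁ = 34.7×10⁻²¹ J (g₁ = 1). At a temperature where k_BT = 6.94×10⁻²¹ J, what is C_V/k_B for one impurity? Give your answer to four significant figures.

Eᵢ/kT = 0, 5.00000.
Z = Σ gᵢe^(−Eᵢ/kT) = 4·e^(−0) + 1·e^(−5.00000) = 4.00000 + 0.00673795 = 4.00674.
⟨E⟩ = 0.0583534, ⟨E²⟩ = 2.02486.
C_V/k_B = (⟨E²⟩ − ⟨E⟩²)/(kT)² = (2.02486 − 0.00340512)/48.1636 = 0.04197.

0.04197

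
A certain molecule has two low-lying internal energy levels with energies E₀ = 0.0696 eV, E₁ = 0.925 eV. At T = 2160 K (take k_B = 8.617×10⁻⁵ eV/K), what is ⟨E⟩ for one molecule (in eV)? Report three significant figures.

k_BT = 8.617×10⁻⁵ × 2160 K = 0.18613 eV.
Eᵢ/kT = 0.37393, 4.9696.
Z = Σ e^(−Eᵢ/kT) = e^(−0.37393) + e^(−4.9696) = 0.68803 + 0.0069459 = 0.69498.
⟨E⟩ = Σ Eᵢ e^(−Eᵢ/kT) / Z = (0.0696·0.68803 + 0.925·0.0069459) / 0.69498 = 0.0781 eV.

0.0781 eV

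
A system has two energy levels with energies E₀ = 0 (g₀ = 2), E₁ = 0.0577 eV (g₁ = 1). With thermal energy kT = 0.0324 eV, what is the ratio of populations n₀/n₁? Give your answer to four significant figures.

n₀/n₁ = (g₀/g₁) exp[−(E₀−E₁)/kT] = (2/1) × exp(−(-0.0577 eV)/(0.0324 eV)) = (2/1) × exp(1.78086) = 11.87.

11.87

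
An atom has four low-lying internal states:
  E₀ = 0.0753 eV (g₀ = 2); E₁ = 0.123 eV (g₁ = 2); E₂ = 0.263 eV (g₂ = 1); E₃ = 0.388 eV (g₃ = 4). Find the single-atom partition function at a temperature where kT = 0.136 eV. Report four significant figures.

Eᵢ/kT = 0.553676, 0.904412, 1.93382, 2.85294.
Z = Σ gᵢe^(−Eᵢ/kT) = 2·e^(−0.553676) + 2·e^(−0.904412) + 1·e^(−1.93382) + 4·e^(−2.85294) = 1.14967 + 0.809560 + 0.144595 + 0.230698 = 2.33452.

Z = 2.335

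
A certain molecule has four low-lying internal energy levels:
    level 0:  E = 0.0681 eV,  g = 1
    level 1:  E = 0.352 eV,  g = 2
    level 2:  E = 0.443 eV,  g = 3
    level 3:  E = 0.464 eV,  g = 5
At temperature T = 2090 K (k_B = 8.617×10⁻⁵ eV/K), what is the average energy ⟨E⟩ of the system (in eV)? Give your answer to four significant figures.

0.2719 eV

k_BT = 8.617×10⁻⁵ × 2090 K = 0.180095 eV.
Eᵢ/kT = 0.378134, 1.95452, 2.45981, 2.57642.
Z = Σ gᵢe^(−Eᵢ/kT) = 1·e^(−0.378134) + 2·e^(−1.95452) + 3·e^(−2.45981) + 5·e^(−2.57642) = 0.685139 + 0.283265 + 0.256354 + 0.380229 = 1.60499.
⟨E⟩ = Σ Eᵢ gᵢe^(−Eᵢ/kT) / Z = (0.0681·0.685139 + 0.352·0.283265 + 0.443·0.256354 + 0.464·0.380229) / 1.60499 = 0.2719 eV.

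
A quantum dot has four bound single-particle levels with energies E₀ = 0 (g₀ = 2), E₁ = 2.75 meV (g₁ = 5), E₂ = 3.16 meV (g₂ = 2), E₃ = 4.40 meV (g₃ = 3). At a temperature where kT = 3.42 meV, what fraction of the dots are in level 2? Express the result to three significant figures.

Eᵢ/kT = 0, 0.80409, 0.92398, 1.2865.
Z = Σ gᵢe^(−Eᵢ/kT) = 2·e^(−0) + 5·e^(−0.80409) + 2·e^(−0.92398) + 3·e^(−1.2865) = 2.0000 + 2.2375 + 0.79387 + 0.82871 = 5.8601.
P₂ = g₂ e^(−E₂/kT) / Z = 0.79387/5.8601 = 0.135.

0.135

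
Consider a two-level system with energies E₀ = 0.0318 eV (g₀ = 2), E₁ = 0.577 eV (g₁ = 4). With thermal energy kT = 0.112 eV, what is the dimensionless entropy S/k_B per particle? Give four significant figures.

Eᵢ/kT = 0.283929, 5.15179.
Z = Σ gᵢe^(−Eᵢ/kT) = 2·e^(−0.283929) + 4·e^(−5.15179) = 1.50564 + 0.0231561 = 1.52880.
⟨E⟩ = Σ EᵢPᵢ = 0.0400578 eV.
S/k_B = ln Z + ⟨E⟩/kT = ln(1.52880) + 0.0400578/0.112 = 0.424483 + 0.357659 = 0.7821.

0.7821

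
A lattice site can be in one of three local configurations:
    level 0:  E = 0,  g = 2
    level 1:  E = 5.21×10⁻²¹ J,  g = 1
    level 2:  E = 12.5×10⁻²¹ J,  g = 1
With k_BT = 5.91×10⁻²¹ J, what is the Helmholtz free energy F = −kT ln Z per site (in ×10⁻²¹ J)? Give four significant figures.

Eᵢ/kT = 0, 0.881557, 2.11506.
Z = Σ gᵢe^(−Eᵢ/kT) = 2·e^(−0) + 1·e^(−0.881557) + 1·e^(−2.11506) = 2.00000 + 0.414138 + 0.120626 = 2.53476.
F = −kT ln Z = −5.91 × ln(2.53476) = −5.91 × 0.930099 = -5.497 ×10⁻²¹ J.

-5.497 ×10⁻²¹ J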